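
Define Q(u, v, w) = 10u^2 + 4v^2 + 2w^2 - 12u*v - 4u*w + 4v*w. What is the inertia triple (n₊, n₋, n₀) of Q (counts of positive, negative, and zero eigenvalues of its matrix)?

(2, 0, 1)

The symmetric matrix is A = [[10, -6, -2], [-6, 4, 2], [-2, 2, 2]].
Row-reducing A symmetrically gives the diagonal entries 10, 2/5, 0.
Counting signs: 2 positive, 1 zero.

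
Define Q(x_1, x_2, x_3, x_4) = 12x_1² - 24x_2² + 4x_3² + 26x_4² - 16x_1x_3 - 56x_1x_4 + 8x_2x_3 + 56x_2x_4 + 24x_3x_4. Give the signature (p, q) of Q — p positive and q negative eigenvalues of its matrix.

(1, 3)

The symmetric matrix is A = [[12, 0, -8, -28], [0, -24, 4, 28], [-8, 4, 4, 12], [-28, 28, 12, 26]].
Row-reducing A symmetrically gives the diagonal entries 12, -24, -2/3, -2/3.
That gives 1 positive, 3 negative pivots.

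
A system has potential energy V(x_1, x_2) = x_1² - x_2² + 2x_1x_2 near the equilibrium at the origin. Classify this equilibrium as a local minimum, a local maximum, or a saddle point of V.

saddle point

The Hessian at the origin is H = [[2, 2], [2, -2]].
det H = 2·-2 − (2)² = -8 < 0, so H is indefinite.
Therefore the origin is a saddle point.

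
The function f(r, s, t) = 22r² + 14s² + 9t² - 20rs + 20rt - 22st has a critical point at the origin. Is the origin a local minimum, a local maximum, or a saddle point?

local minimum

The Hessian at the origin is H = [[44, -20, 20], [-20, 28, -22], [20, -22, 18]].
Applying the same elementary operations to the rows and columns of H produces a congruent diagonal matrix with entries 44, 208/11, 5/52.
Counting signs: 3 positive.
H is positive definite, so the origin is a strict local minimum.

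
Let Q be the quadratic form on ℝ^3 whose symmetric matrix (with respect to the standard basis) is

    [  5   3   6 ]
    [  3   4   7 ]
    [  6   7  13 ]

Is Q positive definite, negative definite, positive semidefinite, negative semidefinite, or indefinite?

Leading principal minors: Δ_1 = 5, Δ_2 = 11, Δ_3 = 6.
All leading principal minors are positive, so by Sylvester's criterion Q is positive definite.

positive definite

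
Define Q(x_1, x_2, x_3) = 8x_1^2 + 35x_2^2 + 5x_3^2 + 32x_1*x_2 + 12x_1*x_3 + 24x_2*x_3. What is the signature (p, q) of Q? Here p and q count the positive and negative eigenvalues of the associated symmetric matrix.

(3, 0)

The associated matrix is A = [[8, 16, 6], [16, 35, 12], [6, 12, 5]].
Applying the same elementary operations to the rows and columns of A produces a congruent diagonal matrix with entries 8, 3, 1/2.
That gives 3 positive pivots.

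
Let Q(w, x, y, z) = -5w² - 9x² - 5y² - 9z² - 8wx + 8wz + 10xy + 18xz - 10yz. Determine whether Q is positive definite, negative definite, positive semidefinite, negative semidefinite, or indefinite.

negative semidefinite

The symmetric matrix is A = [[-5, -4, 0, 4], [-4, -9, 5, 9], [0, 5, -5, -5], [4, 9, -5, -9]].
Row-reducing A symmetrically gives the diagonal entries -5, -29/5, -20/29, 0.
That gives 3 negative, 1 zero pivots.
Hence Q is negative semidefinite.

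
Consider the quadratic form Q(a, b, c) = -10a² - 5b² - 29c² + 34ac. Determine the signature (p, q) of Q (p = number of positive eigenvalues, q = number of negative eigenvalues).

(0, 3)

The symmetric matrix is A = [[-10, 0, 17], [0, -5, 0], [17, 0, -29]].
Applying the same elementary operations to the rows and columns of A produces a congruent diagonal matrix with entries -10, -5, -1/10.
Counting signs: 3 negative.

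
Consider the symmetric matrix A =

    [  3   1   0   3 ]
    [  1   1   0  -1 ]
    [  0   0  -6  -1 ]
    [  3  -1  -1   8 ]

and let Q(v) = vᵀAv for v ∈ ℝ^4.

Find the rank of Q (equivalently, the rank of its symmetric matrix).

Applying the same elementary operations to the rows and columns of A produces a congruent diagonal matrix with entries 3, 2/3, -6, -5/6.
Counting signs: 2 positive, 2 negative.
The rank is the number of nonzero pivots: 4.

4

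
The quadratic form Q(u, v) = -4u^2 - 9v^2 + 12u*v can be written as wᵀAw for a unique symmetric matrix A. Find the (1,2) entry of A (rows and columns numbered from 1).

6

The coefficient of u·v in Q is 12. For a symmetric A this equals A[1,2] + A[2,1] = 2·A[1,2].
So A[1,2] = 12/2 = 6.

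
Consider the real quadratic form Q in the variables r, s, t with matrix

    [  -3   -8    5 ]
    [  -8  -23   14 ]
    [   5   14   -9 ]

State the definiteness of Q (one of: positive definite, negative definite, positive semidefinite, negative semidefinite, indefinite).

Leading principal minors: Δ_1 = -3, Δ_2 = 5, Δ_3 = -2.
The signs alternate starting with Δ_1 < 0, so by Sylvester's criterion Q is negative definite.

negative definite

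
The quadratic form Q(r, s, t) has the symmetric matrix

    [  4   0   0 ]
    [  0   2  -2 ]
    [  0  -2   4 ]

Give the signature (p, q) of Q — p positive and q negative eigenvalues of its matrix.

(3, 0)

Row-reducing A symmetrically gives the diagonal entries 4, 2, 2.
So there are 3 positive pivots.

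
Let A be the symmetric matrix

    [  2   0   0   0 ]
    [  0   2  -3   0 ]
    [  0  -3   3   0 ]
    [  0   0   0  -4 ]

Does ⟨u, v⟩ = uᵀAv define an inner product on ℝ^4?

An LDLᵀ factorisation of A has diagonal entries 2, 2, -3/2, -4.
That gives 2 positive, 2 negative pivots.
Hence Q is indefinite.
⟨·,·⟩ is an inner product exactly when A is positive definite.

no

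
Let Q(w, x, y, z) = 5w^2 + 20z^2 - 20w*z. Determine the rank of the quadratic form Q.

1

The associated matrix is A = [[5, 0, 0, -10], [0, 0, 0, 0], [0, 0, 0, 0], [-10, 0, 0, 20]].
Applying the same elementary operations to the rows and columns of A produces a congruent diagonal matrix with entries 5, 0, 0, 0.
Counting signs: 1 positive, 3 zero.
The rank is the number of nonzero pivots: 1.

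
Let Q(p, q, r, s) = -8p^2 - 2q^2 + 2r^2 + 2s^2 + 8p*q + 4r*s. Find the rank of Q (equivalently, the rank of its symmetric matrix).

2

The symmetric matrix is A = [[-8, 4, 0, 0], [4, -2, 0, 0], [0, 0, 2, 2], [0, 0, 2, 2]].
Symmetric row and column elimination reduces A to a congruent diagonal form with pivots -8, 0, 2, 0.
Counting signs: 1 positive, 1 negative, 2 zero.
The rank is the number of nonzero pivots: 2.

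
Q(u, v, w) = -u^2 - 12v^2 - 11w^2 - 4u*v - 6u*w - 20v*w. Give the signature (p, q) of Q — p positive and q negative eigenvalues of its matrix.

The associated matrix is A = [[-1, -2, -3], [-2, -12, -10], [-3, -10, -11]].
Row-reducing A symmetrically gives the diagonal entries -1, -8, 0.
So there are 2 negative, 1 zero pivots.

(0, 2)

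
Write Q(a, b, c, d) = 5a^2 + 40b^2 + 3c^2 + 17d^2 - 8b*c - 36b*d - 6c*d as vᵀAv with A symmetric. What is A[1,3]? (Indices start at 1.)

0

The coefficient of a·c in Q is 0. For a symmetric A this equals A[1,3] + A[3,1] = 2·A[1,3].
So A[1,3] = 0/2 = 0.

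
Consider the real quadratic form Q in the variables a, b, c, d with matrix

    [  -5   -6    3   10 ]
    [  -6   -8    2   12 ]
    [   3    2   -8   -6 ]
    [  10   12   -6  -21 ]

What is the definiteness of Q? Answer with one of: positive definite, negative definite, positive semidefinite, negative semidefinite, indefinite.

An LDLᵀ factorisation of A has diagonal entries -5, -4/5, -3, -1.
So there are 4 negative pivots.
Hence Q is negative definite.

negative definite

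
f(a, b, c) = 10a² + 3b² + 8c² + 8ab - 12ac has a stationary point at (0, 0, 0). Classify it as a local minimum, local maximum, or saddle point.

local minimum

The Hessian at the origin is H = [[20, 8, -12], [8, 6, 0], [-12, 0, 16]].
Applying the same elementary operations to the rows and columns of H produces a congruent diagonal matrix with entries 20, 14/5, 4/7.
That gives 3 positive pivots.
H is positive definite, so the origin is a strict local minimum.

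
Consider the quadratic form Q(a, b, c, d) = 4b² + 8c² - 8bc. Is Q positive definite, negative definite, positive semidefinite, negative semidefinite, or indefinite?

The symmetric matrix is A = [[0, 0, 0, 0], [0, 4, -4, 0], [0, -4, 8, 0], [0, 0, 0, 0]].
Applying the same elementary operations to the rows and columns of A produces a congruent diagonal matrix with entries 0, 4, 4, 0.
That gives 2 positive, 2 zero pivots.
Hence Q is positive semidefinite.

positive semidefinite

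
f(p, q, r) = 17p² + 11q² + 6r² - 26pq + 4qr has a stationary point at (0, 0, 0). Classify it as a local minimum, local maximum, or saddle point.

The Hessian at the origin is H = [[34, -26, 0], [-26, 22, 4], [0, 4, 12]].
Symmetric row and column elimination reduces H to a congruent diagonal form with pivots 34, 36/17, 40/9.
So there are 3 positive pivots.
H is positive definite, so the origin is a strict local minimum.

local minimum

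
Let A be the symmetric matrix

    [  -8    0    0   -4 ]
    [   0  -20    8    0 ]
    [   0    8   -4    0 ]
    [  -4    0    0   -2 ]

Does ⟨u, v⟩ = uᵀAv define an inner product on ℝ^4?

Congruent diagonalization of A (simultaneous row and column reduction) yields pivots -8, -20, -4/5, 0.
That gives 3 negative, 1 zero pivots.
Hence Q is negative semidefinite.
⟨·,·⟩ is an inner product exactly when A is positive definite.

no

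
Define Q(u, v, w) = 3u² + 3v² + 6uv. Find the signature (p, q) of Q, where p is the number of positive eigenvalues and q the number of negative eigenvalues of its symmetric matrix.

The associated matrix is A = [[3, 3, 0], [3, 3, 0], [0, 0, 0]].
Row-reducing A symmetrically gives the diagonal entries 3, 0, 0.
So there are 1 positive, 2 zero pivots.

(1, 0)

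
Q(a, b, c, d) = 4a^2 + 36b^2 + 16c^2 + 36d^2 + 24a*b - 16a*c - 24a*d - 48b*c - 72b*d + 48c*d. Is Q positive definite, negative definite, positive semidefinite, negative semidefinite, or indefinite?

Write A = [[4, 12, -8, -12], [12, 36, -24, -36], [-8, -24, 16, 24], [-12, -36, 24, 36]].
Symmetric row and column elimination reduces A to a congruent diagonal form with pivots 4, 0, 0, 0.
So there are 1 positive, 3 zero pivots.
Hence Q is positive semidefinite.

positive semidefinite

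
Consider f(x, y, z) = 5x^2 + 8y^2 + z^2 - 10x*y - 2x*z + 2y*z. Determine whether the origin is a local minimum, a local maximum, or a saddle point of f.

The Hessian at the origin is H = [[10, -10, -2], [-10, 16, 2], [-2, 2, 2]].
An LDLᵀ factorisation of H has diagonal entries 10, 6, 8/5.
That gives 3 positive pivots.
H is positive definite, so the origin is a strict local minimum.

local minimum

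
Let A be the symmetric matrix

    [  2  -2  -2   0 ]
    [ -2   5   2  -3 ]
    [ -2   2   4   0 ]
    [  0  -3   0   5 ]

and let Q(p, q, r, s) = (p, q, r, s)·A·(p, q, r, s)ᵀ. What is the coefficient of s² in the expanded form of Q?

The coefficient of s² is the diagonal entry A[4,4] = 5.

5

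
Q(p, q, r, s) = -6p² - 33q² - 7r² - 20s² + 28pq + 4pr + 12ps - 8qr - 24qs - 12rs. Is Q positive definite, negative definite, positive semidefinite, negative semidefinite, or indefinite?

The symmetric matrix is A = [[-6, 14, 2, 6], [14, -33, -4, -12], [2, -4, -7, -6], [6, -12, -6, -20]].
Symmetric row and column elimination reduces A to a congruent diagonal form with pivots -6, -1/3, -5, -2.
So there are 4 negative pivots.
Hence Q is negative definite.

negative definite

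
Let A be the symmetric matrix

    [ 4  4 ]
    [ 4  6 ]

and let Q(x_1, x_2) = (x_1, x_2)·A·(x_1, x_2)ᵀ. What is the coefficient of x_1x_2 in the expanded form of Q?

The coefficient of x_1x_2 is A[1,2] + A[2,1] = 2·4 = 8.

8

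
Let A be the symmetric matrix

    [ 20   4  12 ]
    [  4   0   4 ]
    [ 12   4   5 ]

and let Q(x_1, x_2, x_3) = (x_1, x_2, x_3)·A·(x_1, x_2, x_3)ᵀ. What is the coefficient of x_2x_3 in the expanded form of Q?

8

The coefficient of x_2x_3 is A[2,3] + A[3,2] = 2·4 = 8.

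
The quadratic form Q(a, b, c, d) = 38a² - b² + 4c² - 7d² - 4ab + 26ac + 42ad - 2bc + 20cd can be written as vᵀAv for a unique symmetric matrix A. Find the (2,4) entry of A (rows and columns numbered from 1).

The coefficient of b·d in Q is 0. For a symmetric A this equals A[2,4] + A[4,2] = 2·A[2,4].
So A[2,4] = 0/2 = 0.

0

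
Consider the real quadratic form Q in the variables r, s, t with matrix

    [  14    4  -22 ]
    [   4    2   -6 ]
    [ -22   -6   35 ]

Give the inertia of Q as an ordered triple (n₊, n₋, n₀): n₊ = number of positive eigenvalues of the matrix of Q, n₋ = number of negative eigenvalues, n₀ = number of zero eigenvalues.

(3, 0, 0)

Row-reducing A symmetrically gives the diagonal entries 14, 6/7, 1/3.
Counting signs: 3 positive.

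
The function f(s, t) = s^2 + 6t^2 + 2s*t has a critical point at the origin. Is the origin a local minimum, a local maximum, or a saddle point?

local minimum

The Hessian at the origin is H = [[2, 2], [2, 12]].
det H = 2·12 − (2)² = 20 > 0 and H[1,1] = 2 > 0, so H is positive definite.
Therefore the origin is a local minimum.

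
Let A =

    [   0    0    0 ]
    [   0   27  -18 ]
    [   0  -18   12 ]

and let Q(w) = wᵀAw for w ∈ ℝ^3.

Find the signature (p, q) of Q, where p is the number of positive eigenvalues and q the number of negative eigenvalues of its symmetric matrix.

Applying the same elementary operations to the rows and columns of A produces a congruent diagonal matrix with entries 0, 27, 0.
That gives 1 positive, 2 zero pivots.

(1, 0)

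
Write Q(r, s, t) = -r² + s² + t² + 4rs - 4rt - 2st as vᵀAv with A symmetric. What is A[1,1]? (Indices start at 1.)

The coefficient of r² in Q is -1, and that is exactly A[1,1].

-1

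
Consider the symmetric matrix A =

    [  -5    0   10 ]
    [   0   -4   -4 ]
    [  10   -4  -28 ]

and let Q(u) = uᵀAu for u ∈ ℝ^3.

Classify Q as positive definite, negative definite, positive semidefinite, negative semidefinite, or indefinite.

negative definite

Leading principal minors: Δ_1 = -5, Δ_2 = 20, Δ_3 = -80.
The signs alternate starting with Δ_1 < 0, so by Sylvester's criterion Q is negative definite.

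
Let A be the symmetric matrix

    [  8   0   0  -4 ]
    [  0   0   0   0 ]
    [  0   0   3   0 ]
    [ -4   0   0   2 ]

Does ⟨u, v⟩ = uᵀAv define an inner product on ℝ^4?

Applying the same elementary operations to the rows and columns of A produces a congruent diagonal matrix with entries 8, 0, 3, 0.
So there are 2 positive, 2 zero pivots.
Hence Q is positive semidefinite.
⟨·,·⟩ is an inner product exactly when A is positive definite.

no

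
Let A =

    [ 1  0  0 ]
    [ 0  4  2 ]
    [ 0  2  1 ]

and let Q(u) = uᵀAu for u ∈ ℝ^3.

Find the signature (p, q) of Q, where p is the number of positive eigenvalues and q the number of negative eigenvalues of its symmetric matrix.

(2, 0)

Applying the same elementary operations to the rows and columns of A produces a congruent diagonal matrix with entries 1, 4, 0.
So there are 2 positive, 1 zero pivots.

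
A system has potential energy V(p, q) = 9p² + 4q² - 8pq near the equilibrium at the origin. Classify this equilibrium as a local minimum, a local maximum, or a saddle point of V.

The Hessian at the origin is H = [[18, -8], [-8, 8]].
det H = 18·8 − (-8)² = 80 > 0 and H[1,1] = 18 > 0, so H is positive definite.
Therefore the origin is a local minimum.

local minimum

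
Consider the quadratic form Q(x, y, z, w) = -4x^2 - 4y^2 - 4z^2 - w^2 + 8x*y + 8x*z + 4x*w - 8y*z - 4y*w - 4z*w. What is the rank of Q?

1

The associated matrix is A = [[-4, 4, 4, 2], [4, -4, -4, -2], [4, -4, -4, -2], [2, -2, -2, -1]].
Congruent diagonalization of A (simultaneous row and column reduction) yields pivots -4, 0, 0, 0.
Counting signs: 1 negative, 3 zero.
The rank is the number of nonzero pivots: 1.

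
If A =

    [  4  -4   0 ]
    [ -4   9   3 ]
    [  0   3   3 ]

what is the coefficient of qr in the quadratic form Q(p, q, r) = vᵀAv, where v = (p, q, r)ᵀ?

The coefficient of qr is A[2,3] + A[3,2] = 2·3 = 6.

6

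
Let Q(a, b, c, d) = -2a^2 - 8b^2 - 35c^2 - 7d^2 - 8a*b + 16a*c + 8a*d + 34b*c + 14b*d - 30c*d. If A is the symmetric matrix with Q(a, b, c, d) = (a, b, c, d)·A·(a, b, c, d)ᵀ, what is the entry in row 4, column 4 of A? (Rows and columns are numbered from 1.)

The coefficient of d^2 in Q is -7, and that is exactly A[4,4].

-7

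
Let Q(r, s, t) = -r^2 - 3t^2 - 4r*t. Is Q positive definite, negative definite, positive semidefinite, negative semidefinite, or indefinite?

indefinite

The symmetric matrix is A = [[-1, 0, -2], [0, 0, 0], [-2, 0, -3]].
Applying the same elementary operations to the rows and columns of A produces a congruent diagonal matrix with entries -1, 0, 1.
So there are 1 positive, 1 negative, 1 zero pivots.
Hence Q is indefinite.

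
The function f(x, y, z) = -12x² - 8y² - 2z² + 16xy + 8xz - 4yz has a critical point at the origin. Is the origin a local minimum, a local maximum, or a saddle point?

The Hessian at the origin is H = [[-24, 16, 8], [16, -16, -4], [8, -4, -4]].
Congruent diagonalization of H (simultaneous row and column reduction) yields pivots -24, -16/3, -1.
So there are 3 negative pivots.
H is negative definite, so the origin is a strict local maximum.

local maximum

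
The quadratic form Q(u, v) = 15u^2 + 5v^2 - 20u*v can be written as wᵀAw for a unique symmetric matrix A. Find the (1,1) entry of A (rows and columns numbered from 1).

The coefficient of u^2 in Q is 15, and that is exactly A[1,1].

15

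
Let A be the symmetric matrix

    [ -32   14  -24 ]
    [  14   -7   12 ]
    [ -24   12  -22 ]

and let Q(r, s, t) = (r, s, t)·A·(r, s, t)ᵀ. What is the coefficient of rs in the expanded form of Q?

28

The coefficient of rs is A[1,2] + A[2,1] = 2·14 = 28.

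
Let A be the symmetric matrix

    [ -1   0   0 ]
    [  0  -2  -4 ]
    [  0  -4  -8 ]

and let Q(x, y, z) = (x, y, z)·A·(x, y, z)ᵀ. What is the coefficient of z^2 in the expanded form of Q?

-8

The coefficient of z^2 is the diagonal entry A[3,3] = -8.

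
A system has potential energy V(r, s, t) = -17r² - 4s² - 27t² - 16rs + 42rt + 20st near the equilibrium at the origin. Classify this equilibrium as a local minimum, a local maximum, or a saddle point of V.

The Hessian at the origin is H = [[-34, -16, 42], [-16, -8, 20], [42, 20, -54]].
Symmetric row and column elimination reduces H to a congruent diagonal form with pivots -34, -8/17, -2.
So there are 3 negative pivots.
H is negative definite, so the origin is a strict local maximum.

local maximum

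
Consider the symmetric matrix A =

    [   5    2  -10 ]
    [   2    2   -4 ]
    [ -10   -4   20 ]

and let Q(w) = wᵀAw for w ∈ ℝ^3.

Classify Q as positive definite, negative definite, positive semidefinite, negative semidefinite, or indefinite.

positive semidefinite

Row-reducing A symmetrically gives the diagonal entries 5, 6/5, 0.
That gives 2 positive, 1 zero pivots.
Hence Q is positive semidefinite.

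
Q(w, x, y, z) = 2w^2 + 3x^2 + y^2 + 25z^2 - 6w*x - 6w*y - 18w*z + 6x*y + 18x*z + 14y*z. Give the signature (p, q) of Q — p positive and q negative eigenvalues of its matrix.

Write A = [[2, -3, -3, -9], [-3, 3, 3, 9], [-3, 3, 1, 7], [-9, 9, 7, 25]].
Congruent diagonalization of A (simultaneous row and column reduction) yields pivots 2, -3/2, -2, 0.
That gives 1 positive, 2 negative, 1 zero pivots.

(1, 2)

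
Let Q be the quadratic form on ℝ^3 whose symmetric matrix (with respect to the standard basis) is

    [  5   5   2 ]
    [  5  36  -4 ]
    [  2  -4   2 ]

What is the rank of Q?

Congruent diagonalization of A (simultaneous row and column reduction) yields pivots 5, 31, 6/155.
Counting signs: 3 positive.
The rank is the number of nonzero pivots: 3.

3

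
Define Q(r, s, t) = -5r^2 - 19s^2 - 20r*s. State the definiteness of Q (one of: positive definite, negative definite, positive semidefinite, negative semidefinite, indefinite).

indefinite

Write A = [[-5, -10, 0], [-10, -19, 0], [0, 0, 0]].
Congruent diagonalization of A (simultaneous row and column reduction) yields pivots -5, 1, 0.
So there are 1 positive, 1 negative, 1 zero pivots.
Hence Q is indefinite.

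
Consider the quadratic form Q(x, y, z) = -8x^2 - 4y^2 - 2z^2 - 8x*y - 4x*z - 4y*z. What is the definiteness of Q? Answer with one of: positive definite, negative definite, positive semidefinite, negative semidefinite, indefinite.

The symmetric matrix of Q is A = [[-8, -4, -2], [-4, -4, -2], [-2, -2, -2]].
Leading principal minors: Δ_1 = -8, Δ_2 = 16, Δ_3 = -16.
The signs alternate starting with Δ_1 < 0, so by Sylvester's criterion Q is negative definite.

negative definite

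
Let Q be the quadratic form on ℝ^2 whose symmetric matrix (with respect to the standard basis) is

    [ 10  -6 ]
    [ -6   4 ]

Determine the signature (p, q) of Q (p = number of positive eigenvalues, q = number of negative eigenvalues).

Congruent diagonalization of A (simultaneous row and column reduction) yields pivots 10, 2/5.
So there are 2 positive pivots.

(2, 0)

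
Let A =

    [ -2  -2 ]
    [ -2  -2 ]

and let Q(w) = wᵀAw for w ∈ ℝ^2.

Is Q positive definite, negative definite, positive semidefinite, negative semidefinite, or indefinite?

Symmetric row and column elimination reduces A to a congruent diagonal form with pivots -2, 0.
That gives 1 negative, 1 zero pivots.
Hence Q is negative semidefinite.

negative semidefinite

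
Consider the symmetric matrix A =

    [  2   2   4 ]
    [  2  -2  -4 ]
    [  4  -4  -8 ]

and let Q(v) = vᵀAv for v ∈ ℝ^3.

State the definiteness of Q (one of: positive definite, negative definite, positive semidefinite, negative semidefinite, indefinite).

Row-reducing A symmetrically gives the diagonal entries 2, -4, 0.
That gives 1 positive, 1 negative, 1 zero pivots.
Hence Q is indefinite.

indefinite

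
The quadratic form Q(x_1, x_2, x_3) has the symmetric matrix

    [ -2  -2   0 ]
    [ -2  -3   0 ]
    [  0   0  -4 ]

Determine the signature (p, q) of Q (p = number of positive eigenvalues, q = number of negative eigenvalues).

(0, 3)

Symmetric row and column elimination reduces A to a congruent diagonal form with pivots -2, -1, -4.
That gives 3 negative pivots.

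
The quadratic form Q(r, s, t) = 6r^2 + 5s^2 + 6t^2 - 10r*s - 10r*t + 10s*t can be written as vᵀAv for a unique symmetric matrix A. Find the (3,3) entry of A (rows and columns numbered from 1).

The coefficient of t^2 in Q is 6, and that is exactly A[3,3].

6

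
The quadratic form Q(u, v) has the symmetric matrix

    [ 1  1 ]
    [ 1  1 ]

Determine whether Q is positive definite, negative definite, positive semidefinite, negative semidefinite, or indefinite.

positive semidefinite

For the 2×2 matrix [[1, 1], [1, 1]]: det = 1·1 − (1)² = 0, trace = 2.
det = 0 so one eigenvalue is zero; the form is semidefinite with the sign of the trace.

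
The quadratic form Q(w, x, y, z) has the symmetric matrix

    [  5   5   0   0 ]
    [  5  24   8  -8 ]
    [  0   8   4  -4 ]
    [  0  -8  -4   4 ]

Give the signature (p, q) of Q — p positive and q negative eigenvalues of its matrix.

Symmetric row and column elimination reduces A to a congruent diagonal form with pivots 5, 19, 12/19, 0.
So there are 3 positive, 1 zero pivots.

(3, 0)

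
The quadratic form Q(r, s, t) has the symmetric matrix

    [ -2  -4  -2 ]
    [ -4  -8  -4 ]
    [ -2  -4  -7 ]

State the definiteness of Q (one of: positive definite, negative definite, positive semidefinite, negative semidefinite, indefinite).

negative semidefinite

Symmetric row and column elimination reduces A to a congruent diagonal form with pivots -2, 0, -5.
So there are 2 negative, 1 zero pivots.
Hence Q is negative semidefinite.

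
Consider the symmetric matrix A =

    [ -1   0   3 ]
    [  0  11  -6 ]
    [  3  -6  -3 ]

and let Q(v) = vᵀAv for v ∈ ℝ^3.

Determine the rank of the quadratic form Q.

3

Row-reducing A symmetrically gives the diagonal entries -1, 11, 30/11.
Counting signs: 2 positive, 1 negative.
The rank is the number of nonzero pivots: 3.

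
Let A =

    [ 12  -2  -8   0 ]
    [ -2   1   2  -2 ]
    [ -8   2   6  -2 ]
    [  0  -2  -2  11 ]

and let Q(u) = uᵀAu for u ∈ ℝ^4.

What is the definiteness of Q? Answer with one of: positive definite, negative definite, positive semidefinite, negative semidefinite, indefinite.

Symmetric row and column elimination reduces A to a congruent diagonal form with pivots 12, 2/3, 0, 5.
Counting signs: 3 positive, 1 zero.
Hence Q is positive semidefinite.

positive semidefinite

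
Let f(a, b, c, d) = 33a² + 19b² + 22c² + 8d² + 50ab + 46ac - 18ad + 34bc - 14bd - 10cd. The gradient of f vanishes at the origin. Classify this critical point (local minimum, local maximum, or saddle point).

local minimum

The Hessian at the origin is H = [[66, 50, 46, -18], [50, 38, 34, -14], [46, 34, 44, -10], [-18, -14, -10, 16]].
An LDLᵀ factorisation of H has diagonal entries 66, 4/33, 6, 10.
Counting signs: 4 positive.
H is positive definite, so the origin is a strict local minimum.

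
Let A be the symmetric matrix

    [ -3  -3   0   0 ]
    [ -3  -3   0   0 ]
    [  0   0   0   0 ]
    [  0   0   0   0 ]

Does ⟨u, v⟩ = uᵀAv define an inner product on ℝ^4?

Applying the same elementary operations to the rows and columns of A produces a congruent diagonal matrix with entries -3, 0, 0, 0.
So there are 1 negative, 3 zero pivots.
Hence Q is negative semidefinite.
⟨·,·⟩ is an inner product exactly when A is positive definite.

no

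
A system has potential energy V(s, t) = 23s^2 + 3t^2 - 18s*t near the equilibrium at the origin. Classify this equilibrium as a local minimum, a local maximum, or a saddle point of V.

The Hessian at the origin is H = [[46, -18], [-18, 6]].
det H = 46·6 − (-18)² = -48 < 0, so H is indefinite.
Therefore the origin is a saddle point.

saddle point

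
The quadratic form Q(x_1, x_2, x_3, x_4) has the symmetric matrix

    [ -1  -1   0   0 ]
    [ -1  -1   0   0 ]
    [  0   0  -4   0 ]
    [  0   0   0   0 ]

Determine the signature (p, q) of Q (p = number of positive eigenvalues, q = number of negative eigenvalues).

Symmetric row and column elimination reduces A to a congruent diagonal form with pivots -1, 0, -4, 0.
Counting signs: 2 negative, 2 zero.

(0, 2)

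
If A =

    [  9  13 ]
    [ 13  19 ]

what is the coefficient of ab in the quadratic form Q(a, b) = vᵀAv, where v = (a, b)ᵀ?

The coefficient of ab is A[1,2] + A[2,1] = 2·13 = 26.

26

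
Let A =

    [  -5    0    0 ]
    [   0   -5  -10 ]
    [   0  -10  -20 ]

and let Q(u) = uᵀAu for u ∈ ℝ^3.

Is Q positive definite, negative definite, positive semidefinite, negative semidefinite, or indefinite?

Applying the same elementary operations to the rows and columns of A produces a congruent diagonal matrix with entries -5, -5, 0.
That gives 2 negative, 1 zero pivots.
Hence Q is negative semidefinite.

negative semidefinite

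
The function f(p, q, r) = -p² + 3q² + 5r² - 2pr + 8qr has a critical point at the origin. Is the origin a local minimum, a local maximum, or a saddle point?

The Hessian at the origin is H = [[-2, 0, -2], [0, 6, 8], [-2, 8, 10]].
An LDLᵀ factorisation of H has diagonal entries -2, 6, 4/3.
So there are 2 positive, 1 negative pivots.
H is indefinite, so the origin is a saddle point.

saddle point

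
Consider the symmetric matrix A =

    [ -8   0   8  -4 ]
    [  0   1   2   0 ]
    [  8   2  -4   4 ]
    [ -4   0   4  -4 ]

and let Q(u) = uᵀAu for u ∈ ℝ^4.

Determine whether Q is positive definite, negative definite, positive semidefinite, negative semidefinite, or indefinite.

indefinite

Row-reducing A symmetrically gives the diagonal entries -8, 1, 0, -2.
Counting signs: 1 positive, 2 negative, 1 zero.
Hence Q is indefinite.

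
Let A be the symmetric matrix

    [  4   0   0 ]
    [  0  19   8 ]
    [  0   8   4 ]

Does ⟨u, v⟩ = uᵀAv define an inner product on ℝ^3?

yes

Leading principal minors: Δ_1 = 4, Δ_2 = 76, Δ_3 = 48.
All leading principal minors are positive, so by Sylvester's criterion Q is positive definite.
⟨·,·⟩ is an inner product exactly when A is positive definite.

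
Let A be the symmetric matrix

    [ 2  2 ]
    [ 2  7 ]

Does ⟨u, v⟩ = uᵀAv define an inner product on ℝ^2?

An LDLᵀ factorisation of A has diagonal entries 2, 5.
So there are 2 positive pivots.
Hence Q is positive definite.
⟨·,·⟩ is an inner product exactly when A is positive definite.

yes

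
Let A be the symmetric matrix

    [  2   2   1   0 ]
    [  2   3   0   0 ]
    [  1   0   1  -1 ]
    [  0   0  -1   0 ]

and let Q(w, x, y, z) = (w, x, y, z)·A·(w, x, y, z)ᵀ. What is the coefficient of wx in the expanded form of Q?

4

The coefficient of wx is A[1,2] + A[2,1] = 2·2 = 4.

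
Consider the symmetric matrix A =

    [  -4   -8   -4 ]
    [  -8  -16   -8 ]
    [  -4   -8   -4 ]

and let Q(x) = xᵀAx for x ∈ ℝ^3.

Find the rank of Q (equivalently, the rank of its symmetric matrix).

1

Symmetric row and column elimination reduces A to a congruent diagonal form with pivots -4, 0, 0.
Counting signs: 1 negative, 2 zero.
The rank is the number of nonzero pivots: 1.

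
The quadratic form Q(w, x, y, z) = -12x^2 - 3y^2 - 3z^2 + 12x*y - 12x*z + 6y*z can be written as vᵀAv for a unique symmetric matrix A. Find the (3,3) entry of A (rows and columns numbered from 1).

The coefficient of y^2 in Q is -3, and that is exactly A[3,3].

-3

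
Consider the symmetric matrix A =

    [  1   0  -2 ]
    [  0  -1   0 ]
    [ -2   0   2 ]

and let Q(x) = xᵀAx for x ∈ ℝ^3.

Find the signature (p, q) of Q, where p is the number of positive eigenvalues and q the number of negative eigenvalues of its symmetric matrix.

Congruent diagonalization of A (simultaneous row and column reduction) yields pivots 1, -1, -2.
So there are 1 positive, 2 negative pivots.

(1, 2)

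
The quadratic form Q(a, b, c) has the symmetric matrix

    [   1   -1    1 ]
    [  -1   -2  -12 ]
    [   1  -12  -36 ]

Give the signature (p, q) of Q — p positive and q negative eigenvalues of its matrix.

An LDLᵀ factorisation of A has diagonal entries 1, -3, 10/3.
So there are 2 positive, 1 negative pivots.

(2, 1)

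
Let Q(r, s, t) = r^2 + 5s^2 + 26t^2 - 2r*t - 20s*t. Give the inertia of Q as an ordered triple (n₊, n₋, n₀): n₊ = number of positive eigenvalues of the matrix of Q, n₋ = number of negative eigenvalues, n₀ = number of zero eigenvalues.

The associated matrix is A = [[1, 0, -1], [0, 5, -10], [-1, -10, 26]].
Symmetric row and column elimination reduces A to a congruent diagonal form with pivots 1, 5, 5.
That gives 3 positive pivots.

(3, 0, 0)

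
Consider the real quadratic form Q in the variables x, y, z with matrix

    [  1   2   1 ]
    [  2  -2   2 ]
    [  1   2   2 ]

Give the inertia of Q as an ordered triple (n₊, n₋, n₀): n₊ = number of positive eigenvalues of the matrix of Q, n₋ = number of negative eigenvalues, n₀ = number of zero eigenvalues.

(2, 1, 0)

Symmetric row and column elimination reduces A to a congruent diagonal form with pivots 1, -6, 1.
So there are 2 positive, 1 negative pivots.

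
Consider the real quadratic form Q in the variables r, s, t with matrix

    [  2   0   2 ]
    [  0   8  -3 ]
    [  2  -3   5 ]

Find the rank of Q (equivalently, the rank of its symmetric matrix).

3

Congruent diagonalization of A (simultaneous row and column reduction) yields pivots 2, 8, 15/8.
Counting signs: 3 positive.
The rank is the number of nonzero pivots: 3.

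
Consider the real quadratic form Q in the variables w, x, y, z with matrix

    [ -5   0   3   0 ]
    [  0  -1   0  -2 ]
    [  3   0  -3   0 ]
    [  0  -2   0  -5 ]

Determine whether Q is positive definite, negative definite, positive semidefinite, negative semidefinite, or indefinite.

Leading principal minors: Δ_1 = -5, Δ_2 = 5, Δ_3 = -6, Δ_4 = 6.
The signs alternate starting with Δ_1 < 0, so by Sylvester's criterion Q is negative definite.

negative definite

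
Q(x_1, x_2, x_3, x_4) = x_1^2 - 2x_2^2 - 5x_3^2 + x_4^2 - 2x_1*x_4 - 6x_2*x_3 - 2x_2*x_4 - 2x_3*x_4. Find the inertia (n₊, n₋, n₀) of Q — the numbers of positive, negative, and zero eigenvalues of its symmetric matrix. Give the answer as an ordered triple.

(2, 2, 0)

Write A = [[1, 0, 0, -1], [0, -2, -3, -1], [0, -3, -5, -1], [-1, -1, -1, 1]].
Applying the same elementary operations to the rows and columns of A produces a congruent diagonal matrix with entries 1, -2, -1/2, 1.
So there are 2 positive, 2 negative pivots.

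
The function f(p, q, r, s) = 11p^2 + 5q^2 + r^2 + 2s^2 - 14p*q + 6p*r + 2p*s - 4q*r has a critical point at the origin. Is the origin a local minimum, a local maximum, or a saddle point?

local minimum

The Hessian at the origin is H = [[22, -14, 6, 2], [-14, 10, -4, 0], [6, -4, 2, 0], [2, 0, 0, 4]].
Row-reducing H symmetrically gives the diagonal entries 22, 12/11, 1/3, 2.
So there are 4 positive pivots.
H is positive definite, so the origin is a strict local minimum.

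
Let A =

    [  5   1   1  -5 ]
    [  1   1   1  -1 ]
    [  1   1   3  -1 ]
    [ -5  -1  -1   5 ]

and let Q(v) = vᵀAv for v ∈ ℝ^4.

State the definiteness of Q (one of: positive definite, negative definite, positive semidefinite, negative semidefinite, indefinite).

Applying the same elementary operations to the rows and columns of A produces a congruent diagonal matrix with entries 5, 4/5, 2, 0.
That gives 3 positive, 1 zero pivots.
Hence Q is positive semidefinite.

positive semidefinite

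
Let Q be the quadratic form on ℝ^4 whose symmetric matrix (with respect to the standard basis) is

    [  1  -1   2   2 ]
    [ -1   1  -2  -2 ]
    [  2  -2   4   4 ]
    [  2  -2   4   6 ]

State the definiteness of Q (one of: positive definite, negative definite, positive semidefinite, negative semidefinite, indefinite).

positive semidefinite

Applying the same elementary operations to the rows and columns of A produces a congruent diagonal matrix with entries 1, 0, 0, 2.
That gives 2 positive, 2 zero pivots.
Hence Q is positive semidefinite.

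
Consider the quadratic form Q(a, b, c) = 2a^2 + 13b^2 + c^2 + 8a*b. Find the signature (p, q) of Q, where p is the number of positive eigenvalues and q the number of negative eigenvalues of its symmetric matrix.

The symmetric matrix is A = [[2, 4, 0], [4, 13, 0], [0, 0, 1]].
Congruent diagonalization of A (simultaneous row and column reduction) yields pivots 2, 5, 1.
That gives 3 positive pivots.

(3, 0)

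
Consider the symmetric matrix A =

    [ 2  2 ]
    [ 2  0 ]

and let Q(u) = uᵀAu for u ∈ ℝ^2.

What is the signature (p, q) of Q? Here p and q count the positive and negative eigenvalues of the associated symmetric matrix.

(1, 1)

Row-reducing A symmetrically gives the diagonal entries 2, -2.
That gives 1 positive, 1 negative pivots.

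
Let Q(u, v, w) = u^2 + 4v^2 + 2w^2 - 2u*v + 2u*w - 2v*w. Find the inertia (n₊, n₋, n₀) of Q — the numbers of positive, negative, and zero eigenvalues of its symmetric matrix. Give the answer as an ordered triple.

The associated matrix is A = [[1, -1, 1], [-1, 4, -1], [1, -1, 2]].
Symmetric row and column elimination reduces A to a congruent diagonal form with pivots 1, 3, 1.
Counting signs: 3 positive.

(3, 0, 0)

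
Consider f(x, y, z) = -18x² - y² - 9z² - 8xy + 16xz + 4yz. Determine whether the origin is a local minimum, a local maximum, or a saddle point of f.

The Hessian at the origin is H = [[-36, -8, 16], [-8, -2, 4], [16, 4, -18]].
Symmetric row and column elimination reduces H to a congruent diagonal form with pivots -36, -2/9, -10.
Counting signs: 3 negative.
H is negative definite, so the origin is a strict local maximum.

local maximum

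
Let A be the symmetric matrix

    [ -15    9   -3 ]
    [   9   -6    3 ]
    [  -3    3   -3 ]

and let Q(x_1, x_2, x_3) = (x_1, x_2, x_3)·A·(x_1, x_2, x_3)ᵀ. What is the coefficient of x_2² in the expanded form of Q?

-6

The coefficient of x_2² is the diagonal entry A[2,2] = -6.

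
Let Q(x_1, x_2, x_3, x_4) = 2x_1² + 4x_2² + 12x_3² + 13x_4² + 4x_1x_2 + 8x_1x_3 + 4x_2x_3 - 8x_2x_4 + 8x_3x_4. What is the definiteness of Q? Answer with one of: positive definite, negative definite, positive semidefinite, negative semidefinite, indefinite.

positive definite

The associated matrix is A = [[2, 2, 4, 0], [2, 4, 2, -4], [4, 2, 12, 4], [0, -4, 4, 13]].
Congruent diagonalization of A (simultaneous row and column reduction) yields pivots 2, 2, 2, 5.
That gives 4 positive pivots.
Hence Q is positive definite.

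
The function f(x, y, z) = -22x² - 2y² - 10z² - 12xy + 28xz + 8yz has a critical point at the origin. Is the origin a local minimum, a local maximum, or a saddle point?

local maximum

The Hessian at the origin is H = [[-44, -12, 28], [-12, -4, 8], [28, 8, -20]].
Congruent diagonalization of H (simultaneous row and column reduction) yields pivots -44, -8/11, -2.
That gives 3 negative pivots.
H is negative definite, so the origin is a strict local maximum.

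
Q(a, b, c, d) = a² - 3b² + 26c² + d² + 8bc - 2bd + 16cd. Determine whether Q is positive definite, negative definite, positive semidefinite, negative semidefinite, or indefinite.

indefinite

The symmetric matrix is A = [[1, 0, 0, 0], [0, -3, 4, -1], [0, 4, 26, 8], [0, -1, 8, 1]].
Row-reducing A symmetrically gives the diagonal entries 1, -3, 94/3, -4/47.
That gives 2 positive, 2 negative pivots.
Hence Q is indefinite.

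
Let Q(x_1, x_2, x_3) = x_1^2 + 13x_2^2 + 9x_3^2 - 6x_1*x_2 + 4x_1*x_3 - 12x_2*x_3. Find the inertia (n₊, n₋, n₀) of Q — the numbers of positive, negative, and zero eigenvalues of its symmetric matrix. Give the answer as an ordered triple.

The symmetric matrix is A = [[1, -3, 2], [-3, 13, -6], [2, -6, 9]].
Symmetric row and column elimination reduces A to a congruent diagonal form with pivots 1, 4, 5.
Counting signs: 3 positive.

(3, 0, 0)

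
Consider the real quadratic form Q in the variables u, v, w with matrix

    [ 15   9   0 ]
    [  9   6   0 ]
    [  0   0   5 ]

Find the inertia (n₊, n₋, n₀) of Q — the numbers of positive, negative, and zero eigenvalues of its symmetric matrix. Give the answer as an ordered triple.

(3, 0, 0)

Symmetric row and column elimination reduces A to a congruent diagonal form with pivots 15, 3/5, 5.
Counting signs: 3 positive.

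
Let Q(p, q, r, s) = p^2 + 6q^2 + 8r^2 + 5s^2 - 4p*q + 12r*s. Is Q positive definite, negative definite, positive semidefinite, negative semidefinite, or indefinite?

positive definite

The symmetric matrix is A = [[1, -2, 0, 0], [-2, 6, 0, 0], [0, 0, 8, 6], [0, 0, 6, 5]].
Applying the same elementary operations to the rows and columns of A produces a congruent diagonal matrix with entries 1, 2, 8, 1/2.
That gives 4 positive pivots.
Hence Q is positive definite.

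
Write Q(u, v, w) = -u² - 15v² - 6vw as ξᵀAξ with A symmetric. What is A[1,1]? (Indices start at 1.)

-1

The coefficient of u² in Q is -1, and that is exactly A[1,1].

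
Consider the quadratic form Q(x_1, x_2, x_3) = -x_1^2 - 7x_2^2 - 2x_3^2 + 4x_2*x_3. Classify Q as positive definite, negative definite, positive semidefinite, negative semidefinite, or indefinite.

The symmetric matrix of Q is A = [[-1, 0, 0], [0, -7, 2], [0, 2, -2]].
Leading principal minors: Δ_1 = -1, Δ_2 = 7, Δ_3 = -10.
The signs alternate starting with Δ_1 < 0, so by Sylvester's criterion Q is negative definite.

negative definite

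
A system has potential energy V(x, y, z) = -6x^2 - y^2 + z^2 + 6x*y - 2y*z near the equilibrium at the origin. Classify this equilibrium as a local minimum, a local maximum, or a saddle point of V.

The Hessian at the origin is H = [[-12, 6, 0], [6, -2, -2], [0, -2, 2]].
An LDLᵀ factorisation of H has diagonal entries -12, 1, -2.
Counting signs: 1 positive, 2 negative.
H is indefinite, so the origin is a saddle point.

saddle point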